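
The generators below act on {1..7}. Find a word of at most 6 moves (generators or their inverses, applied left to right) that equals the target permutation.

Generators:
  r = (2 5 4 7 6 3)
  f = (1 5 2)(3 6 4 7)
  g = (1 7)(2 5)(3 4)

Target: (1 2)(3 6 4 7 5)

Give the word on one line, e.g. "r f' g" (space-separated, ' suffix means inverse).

r' r' f' f' g'

  after r': (2 3 6 7 4 5)
  after r': (2 6 4)(3 7 5)
  after f': (1 2 3 4 5 7)
  after f': (1 5 4)(2 7)(3 6)
  after g': (1 2)(3 6 4 7 5)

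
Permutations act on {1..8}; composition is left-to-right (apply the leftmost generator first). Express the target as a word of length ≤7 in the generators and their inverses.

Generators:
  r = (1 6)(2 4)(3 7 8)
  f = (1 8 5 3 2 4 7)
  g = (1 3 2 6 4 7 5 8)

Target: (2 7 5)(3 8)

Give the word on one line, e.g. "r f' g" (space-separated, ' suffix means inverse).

  after f: (1 8 5 3 2 4 7)
  after r': (1 7 6)(3 4)(5 8)
  after g: (1 5)(2 6 3 7 4)
  after g: (1 8)(2 4 6)(3 5)
  after g: (2 7 5)(3 8)

f r' g g g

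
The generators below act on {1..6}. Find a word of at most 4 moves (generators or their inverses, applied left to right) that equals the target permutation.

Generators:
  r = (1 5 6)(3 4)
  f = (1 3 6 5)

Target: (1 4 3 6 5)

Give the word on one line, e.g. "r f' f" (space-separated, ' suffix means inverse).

  after f: (1 3 6 5)
  after r': (1 4 3 5 6)
  after r': (1 3)
  after r': (1 4 3 6 5)

f r' r' r'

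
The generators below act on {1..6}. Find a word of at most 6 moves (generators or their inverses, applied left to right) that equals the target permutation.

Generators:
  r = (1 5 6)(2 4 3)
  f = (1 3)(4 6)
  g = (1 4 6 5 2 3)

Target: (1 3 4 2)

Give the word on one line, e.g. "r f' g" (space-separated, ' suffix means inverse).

r f g r'

  after r: (1 5 6)(2 4 3)
  after f: (1 5 4)(2 6 3)
  after g: (1 2 5 6)
  after r': (1 3 4 2)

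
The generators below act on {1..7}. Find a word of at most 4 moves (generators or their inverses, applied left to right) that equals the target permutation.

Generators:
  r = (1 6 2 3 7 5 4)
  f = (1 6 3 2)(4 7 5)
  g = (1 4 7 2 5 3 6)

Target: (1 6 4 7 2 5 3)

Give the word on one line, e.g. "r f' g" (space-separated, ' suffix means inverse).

g r' g' r'

  after g: (1 4 7 2 5 3 6)
  after r': (1 5 2 7 6 4 3)
  after g': (1 2 4 5 7 3 6)
  after r': (1 6 4 7 2 5 3)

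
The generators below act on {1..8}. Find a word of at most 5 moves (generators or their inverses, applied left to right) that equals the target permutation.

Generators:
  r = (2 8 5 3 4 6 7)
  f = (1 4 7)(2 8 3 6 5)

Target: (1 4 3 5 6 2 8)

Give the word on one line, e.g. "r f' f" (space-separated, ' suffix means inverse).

r' r' f' f'

  after r': (2 7 6 4 3 5 8)
  after r': (2 6 3 8 7 4 5)
  after f': (1 7)(2 3)(4 6 8)
  after f': (1 4 3 5 6 2 8)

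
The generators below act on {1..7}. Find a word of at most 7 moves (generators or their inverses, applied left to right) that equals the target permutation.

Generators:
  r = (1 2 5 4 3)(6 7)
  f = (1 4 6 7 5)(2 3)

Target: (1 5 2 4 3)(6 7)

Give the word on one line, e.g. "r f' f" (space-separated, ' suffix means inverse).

  after r: (1 2 5 4 3)(6 7)
  after f: (1 3 4 2)(5 6)
  after r: (4 5 7 6)
  after f: (1 4)(2 3)
  after r': (1 5 2 4 3)(6 7)

r f r f r'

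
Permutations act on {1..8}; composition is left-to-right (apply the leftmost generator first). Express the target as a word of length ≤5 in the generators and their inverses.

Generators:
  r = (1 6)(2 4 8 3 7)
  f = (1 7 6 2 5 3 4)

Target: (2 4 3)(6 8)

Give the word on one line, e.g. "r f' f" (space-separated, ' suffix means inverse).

f' r r r f'

  after f': (1 4 3 5 2 6 7)
  after r: (1 8 3 5 4 7 6 2)
  after r: (1 3 5 8 7)(2 6 4)
  after r: (1 7 6 8 2)(3 5)
  after f': (2 4 3)(6 8)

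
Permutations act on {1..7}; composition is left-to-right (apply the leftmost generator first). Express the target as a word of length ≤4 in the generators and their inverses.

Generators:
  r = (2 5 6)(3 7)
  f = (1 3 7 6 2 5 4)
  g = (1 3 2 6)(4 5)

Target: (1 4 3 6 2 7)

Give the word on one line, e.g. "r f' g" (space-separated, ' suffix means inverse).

  after g': (1 6 2 3)(4 5)
  after r': (1 5 4 2 7 3)
  after g': (1 4 3 6 2 7)

g' r' g'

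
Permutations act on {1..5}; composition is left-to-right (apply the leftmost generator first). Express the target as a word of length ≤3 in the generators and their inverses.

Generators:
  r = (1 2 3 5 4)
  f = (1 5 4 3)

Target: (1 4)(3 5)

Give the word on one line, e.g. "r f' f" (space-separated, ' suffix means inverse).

  after f': (1 3 4 5)
  after f': (1 4)(3 5)

f' f'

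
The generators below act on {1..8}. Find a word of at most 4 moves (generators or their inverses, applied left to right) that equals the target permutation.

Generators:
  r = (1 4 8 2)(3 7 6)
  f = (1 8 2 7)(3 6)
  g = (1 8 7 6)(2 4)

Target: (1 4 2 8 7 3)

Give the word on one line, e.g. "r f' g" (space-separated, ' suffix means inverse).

r f

  after r: (1 4 8 2)(3 7 6)
  after f: (1 4 2 8 7 3)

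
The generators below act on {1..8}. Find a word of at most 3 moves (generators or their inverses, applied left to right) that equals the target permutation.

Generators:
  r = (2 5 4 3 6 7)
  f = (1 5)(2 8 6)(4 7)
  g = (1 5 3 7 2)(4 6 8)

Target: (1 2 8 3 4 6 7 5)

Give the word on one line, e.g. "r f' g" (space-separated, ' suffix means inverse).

f r'

  after f: (1 5)(2 8 6)(4 7)
  after r': (1 2 8 3 4 6 7 5)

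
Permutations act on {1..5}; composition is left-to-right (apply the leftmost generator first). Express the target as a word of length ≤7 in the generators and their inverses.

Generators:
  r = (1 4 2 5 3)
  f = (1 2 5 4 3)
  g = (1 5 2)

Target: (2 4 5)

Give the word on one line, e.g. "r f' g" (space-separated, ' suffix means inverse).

  after g': (1 2 5)
  after r': (1 4)(3 5)
  after f': (1 5 4 3 2)
  after f': (1 2 3)
  after f': (2 4 5)

g' r' f' f' f'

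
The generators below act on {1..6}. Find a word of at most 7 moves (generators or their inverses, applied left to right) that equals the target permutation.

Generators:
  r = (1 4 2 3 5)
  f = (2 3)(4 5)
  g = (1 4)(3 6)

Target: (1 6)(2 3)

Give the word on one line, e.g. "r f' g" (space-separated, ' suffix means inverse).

g' r f g' f'

  after g': (1 4)(3 6)
  after r: (1 2 3 6 5)
  after f: (1 3 6 4 5)
  after g': (1 6)(4 5)
  after f': (1 6)(2 3)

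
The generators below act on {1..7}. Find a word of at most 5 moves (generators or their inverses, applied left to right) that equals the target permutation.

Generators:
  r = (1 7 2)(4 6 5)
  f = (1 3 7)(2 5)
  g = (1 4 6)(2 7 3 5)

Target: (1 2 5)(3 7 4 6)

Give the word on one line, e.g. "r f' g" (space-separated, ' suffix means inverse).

f g f

  after f: (1 3 7)(2 5)
  after g: (1 5 7 4 6)
  after f: (1 2 5)(3 7 4 6)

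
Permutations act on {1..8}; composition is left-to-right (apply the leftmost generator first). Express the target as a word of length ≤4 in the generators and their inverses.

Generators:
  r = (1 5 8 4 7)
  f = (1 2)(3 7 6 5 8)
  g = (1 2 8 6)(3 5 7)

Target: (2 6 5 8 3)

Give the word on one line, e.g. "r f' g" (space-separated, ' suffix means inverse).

f' g'

  after f': (1 2)(3 8 5 6 7)
  after g': (2 6 5 8 3)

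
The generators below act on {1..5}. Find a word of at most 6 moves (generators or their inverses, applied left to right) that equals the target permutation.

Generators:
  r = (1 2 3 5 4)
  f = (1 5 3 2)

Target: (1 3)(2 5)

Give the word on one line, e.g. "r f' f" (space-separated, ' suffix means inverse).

  after r: (1 2 3 5 4)
  after f: (4 5)
  after r: (1 2 3 5)
  after f': (1 3)(2 5)

r f r f'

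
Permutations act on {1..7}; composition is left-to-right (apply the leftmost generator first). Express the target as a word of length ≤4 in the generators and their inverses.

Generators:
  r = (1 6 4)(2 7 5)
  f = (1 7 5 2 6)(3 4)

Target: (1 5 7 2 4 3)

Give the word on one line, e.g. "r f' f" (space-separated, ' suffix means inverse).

  after f: (1 7 5 2 6)(3 4)
  after r: (1 5 7 2 4 3)

f r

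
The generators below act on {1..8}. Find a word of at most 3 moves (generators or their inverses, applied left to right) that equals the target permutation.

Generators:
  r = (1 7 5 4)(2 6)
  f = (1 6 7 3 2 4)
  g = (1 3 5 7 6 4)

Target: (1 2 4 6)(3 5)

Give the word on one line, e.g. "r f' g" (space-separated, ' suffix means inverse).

g f

  after g: (1 3 5 7 6 4)
  after f: (1 2 4 6)(3 5)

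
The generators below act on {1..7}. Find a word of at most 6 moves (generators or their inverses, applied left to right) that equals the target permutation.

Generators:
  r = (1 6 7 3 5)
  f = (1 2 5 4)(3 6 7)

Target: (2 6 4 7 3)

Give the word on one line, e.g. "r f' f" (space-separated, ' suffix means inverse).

  after f: (1 2 5 4)(3 6 7)
  after r': (1 2 3)(4 5)
  after r': (1 2 7 6)(3 5 4)
  after f': (2 6 4 7 3)

f r' r' f'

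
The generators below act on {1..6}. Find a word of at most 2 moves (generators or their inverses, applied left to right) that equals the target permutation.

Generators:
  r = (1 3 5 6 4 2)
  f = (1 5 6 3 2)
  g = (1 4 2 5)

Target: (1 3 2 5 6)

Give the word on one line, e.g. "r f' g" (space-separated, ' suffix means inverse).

r g'

  after r: (1 3 5 6 4 2)
  after g': (1 3 2 5 6)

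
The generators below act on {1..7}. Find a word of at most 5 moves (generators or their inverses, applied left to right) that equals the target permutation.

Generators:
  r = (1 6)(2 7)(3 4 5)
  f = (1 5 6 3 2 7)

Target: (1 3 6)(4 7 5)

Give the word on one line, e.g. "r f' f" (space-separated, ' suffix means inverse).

  after f: (1 5 6 3 2 7)
  after r': (1 4 3 7 6 5)
  after f: (1 4 2 7 3)
  after r': (1 3 6)(4 7 5)

f r' f r'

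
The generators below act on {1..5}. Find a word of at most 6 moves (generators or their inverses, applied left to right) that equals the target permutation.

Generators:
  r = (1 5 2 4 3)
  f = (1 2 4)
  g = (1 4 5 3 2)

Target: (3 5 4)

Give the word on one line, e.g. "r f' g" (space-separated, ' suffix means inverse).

f r f' g

  after f: (1 2 4)
  after r: (1 4 5 2 3)
  after f': (1 2 3 4 5)
  after g: (3 5 4)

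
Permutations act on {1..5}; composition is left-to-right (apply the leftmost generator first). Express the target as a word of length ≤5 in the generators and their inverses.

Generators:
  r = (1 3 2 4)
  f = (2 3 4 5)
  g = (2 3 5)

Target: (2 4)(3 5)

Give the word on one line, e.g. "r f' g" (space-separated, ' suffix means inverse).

g' f g' f'

  after g': (2 5 3)
  after f: (4 5)
  after g': (2 5 4 3)
  after f': (2 4)(3 5)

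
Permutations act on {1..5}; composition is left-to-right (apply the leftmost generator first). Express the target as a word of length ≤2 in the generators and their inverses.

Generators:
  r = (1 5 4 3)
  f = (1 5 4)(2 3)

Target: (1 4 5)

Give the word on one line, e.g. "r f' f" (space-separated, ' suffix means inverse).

f f

  after f: (1 5 4)(2 3)
  after f: (1 4 5)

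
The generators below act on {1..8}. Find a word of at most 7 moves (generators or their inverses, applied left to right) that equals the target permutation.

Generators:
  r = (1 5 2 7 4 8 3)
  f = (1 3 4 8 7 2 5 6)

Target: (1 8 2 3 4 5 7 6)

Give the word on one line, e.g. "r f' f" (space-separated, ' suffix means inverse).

r' r' r' f' r'

  after r': (1 3 8 4 7 2 5)
  after r': (1 8 7 5 3 4 2)
  after r': (1 4 5 8 2 3 7)
  after f': (1 3 8 7 6 5 4 2)
  after r': (1 8 2 3 4 5 7 6)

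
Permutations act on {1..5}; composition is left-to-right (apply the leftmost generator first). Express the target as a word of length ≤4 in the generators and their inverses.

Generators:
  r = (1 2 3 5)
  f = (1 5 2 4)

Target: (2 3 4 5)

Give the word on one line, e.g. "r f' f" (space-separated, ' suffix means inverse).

r f f

  after r: (1 2 3 5)
  after f: (1 4)(2 3)
  after f: (2 3 4 5)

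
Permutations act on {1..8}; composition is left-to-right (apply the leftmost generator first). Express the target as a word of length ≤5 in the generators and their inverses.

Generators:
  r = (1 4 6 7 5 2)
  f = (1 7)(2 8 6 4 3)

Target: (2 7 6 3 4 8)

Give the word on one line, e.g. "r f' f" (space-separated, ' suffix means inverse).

f' r' f' f' r

  after f': (1 7)(2 3 4 6 8)
  after r': (1 6 8 5 7 2 3)
  after f': (1 8 5)(2 4 6)(3 7)
  after f': (1 2 6 3)(4 8 5 7)
  after r: (2 7 6 3 4 8)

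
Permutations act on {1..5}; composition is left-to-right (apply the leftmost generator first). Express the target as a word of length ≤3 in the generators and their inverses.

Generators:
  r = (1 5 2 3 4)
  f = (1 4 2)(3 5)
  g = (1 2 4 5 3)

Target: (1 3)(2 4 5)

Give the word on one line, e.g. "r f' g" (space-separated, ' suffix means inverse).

f g' r

  after f: (1 4 2)(3 5)
  after g': (1 2 3 4)
  after r: (1 3)(2 4 5)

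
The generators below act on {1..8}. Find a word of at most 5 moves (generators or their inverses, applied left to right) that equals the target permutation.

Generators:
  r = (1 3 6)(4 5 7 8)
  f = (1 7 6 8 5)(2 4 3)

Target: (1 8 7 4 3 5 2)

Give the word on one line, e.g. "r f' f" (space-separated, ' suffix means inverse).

  after f: (1 7 6 8 5)(2 4 3)
  after r: (1 8 7)(2 5 3)(4 6)
  after f': (1 6 2 8)(4 7 5)
  after f': (1 7 8 5 2 6 3 4)
  after r: (1 8 7 4 3 5 2)

f r f' f' r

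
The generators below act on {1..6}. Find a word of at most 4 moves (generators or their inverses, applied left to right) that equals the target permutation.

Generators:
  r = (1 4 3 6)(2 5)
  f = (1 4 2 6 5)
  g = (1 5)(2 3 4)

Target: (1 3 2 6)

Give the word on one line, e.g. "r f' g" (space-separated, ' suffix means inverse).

  after f: (1 4 2 6 5)
  after g': (1 3 2 6)

f g'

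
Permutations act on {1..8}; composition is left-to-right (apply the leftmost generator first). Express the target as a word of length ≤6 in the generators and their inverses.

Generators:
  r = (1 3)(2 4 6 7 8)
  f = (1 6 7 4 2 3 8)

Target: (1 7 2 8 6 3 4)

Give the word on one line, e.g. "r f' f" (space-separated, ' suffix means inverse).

r' f' r f'

  after r': (1 3)(2 8 7 6 4)
  after f': (1 2 3 8 6 7)
  after r: (1 4 6 8 7 3 2)
  after f': (1 7 2 8 6 3 4)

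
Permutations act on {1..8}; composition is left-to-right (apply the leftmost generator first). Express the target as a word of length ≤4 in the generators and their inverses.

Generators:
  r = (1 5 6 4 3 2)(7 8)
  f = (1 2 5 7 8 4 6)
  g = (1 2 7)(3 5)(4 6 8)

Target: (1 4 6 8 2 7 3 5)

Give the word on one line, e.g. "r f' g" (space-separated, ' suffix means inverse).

f' g'

  after f': (1 6 4 8 7 5 2)
  after g': (1 4 6 8 2 7 3 5)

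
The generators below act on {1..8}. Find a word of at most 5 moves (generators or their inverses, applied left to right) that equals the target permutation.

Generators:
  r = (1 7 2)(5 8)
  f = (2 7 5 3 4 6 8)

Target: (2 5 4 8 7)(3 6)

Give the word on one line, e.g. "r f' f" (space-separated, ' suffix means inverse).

f r' r' r' f

  after f: (2 7 5 3 4 6 8)
  after r': (1 2)(3 4 6 5)(7 8)
  after r': (1 7 5 3 4 6 8)
  after r': (2 7 8)(3 4 6 5)
  after f: (2 5 4 8 7)(3 6)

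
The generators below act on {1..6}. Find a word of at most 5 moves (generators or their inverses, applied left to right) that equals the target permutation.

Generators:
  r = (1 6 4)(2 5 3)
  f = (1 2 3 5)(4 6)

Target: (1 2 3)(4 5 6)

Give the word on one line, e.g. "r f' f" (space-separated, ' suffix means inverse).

  after f: (1 2 3 5)(4 6)
  after r': (1 3 2 5 4)
  after f': (1 2 3)(4 5 6)

f r' f'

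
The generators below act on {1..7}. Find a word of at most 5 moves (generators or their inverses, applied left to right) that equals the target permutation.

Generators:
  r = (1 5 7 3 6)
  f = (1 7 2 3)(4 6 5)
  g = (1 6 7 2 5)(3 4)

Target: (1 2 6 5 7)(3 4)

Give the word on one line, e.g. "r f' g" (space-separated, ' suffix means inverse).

  after g: (1 6 7 2 5)(3 4)
  after g: (1 7 5 6 2)
  after g: (1 2 6 5 7)(3 4)

g g g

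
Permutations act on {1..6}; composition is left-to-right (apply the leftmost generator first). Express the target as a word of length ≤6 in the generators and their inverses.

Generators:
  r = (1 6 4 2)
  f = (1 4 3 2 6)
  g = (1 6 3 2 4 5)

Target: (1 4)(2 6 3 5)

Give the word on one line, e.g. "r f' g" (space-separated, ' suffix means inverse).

  after f: (1 4 3 2 6)
  after r': (1 6 2)(3 4)
  after r': (3 6 4)
  after g': (1 5 4 6 2 3)
  after g': (1 4)(2 6 3 5)

f r' r' g' g'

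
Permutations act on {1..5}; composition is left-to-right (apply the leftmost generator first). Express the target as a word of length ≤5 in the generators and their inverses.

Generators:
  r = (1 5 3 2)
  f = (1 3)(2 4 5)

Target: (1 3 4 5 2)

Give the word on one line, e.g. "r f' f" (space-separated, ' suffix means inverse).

  after f: (1 3)(2 4 5)
  after r: (1 2 4 3 5)
  after f': (1 5 3 4)
  after r: (1 3 4 5 2)

f r f' r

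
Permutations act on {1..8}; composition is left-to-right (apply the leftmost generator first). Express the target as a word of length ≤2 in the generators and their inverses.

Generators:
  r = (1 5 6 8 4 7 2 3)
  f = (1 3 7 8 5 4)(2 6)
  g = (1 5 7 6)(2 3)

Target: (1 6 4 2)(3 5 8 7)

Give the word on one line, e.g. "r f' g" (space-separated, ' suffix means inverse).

r r

  after r: (1 5 6 8 4 7 2 3)
  after r: (1 6 4 2)(3 5 8 7)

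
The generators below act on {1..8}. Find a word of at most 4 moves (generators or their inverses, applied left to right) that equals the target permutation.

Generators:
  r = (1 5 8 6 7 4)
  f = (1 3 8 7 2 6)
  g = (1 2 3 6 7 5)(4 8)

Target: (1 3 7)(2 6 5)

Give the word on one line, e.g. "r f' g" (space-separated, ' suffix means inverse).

  after g: (1 2 3 6 7 5)(4 8)
  after g: (1 3 7)(2 6 5)

g g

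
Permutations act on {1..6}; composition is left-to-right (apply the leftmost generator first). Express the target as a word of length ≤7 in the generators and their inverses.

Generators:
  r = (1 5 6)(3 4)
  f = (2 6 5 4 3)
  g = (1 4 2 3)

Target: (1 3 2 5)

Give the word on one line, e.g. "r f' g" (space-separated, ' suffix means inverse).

r g' r f' f'

  after r: (1 5 6)(3 4)
  after g': (1 5 6 3)(2 4)
  after r: (1 6 4 2 3 5)
  after f': (1 2 4 3 6 5)
  after f': (1 3 2 5)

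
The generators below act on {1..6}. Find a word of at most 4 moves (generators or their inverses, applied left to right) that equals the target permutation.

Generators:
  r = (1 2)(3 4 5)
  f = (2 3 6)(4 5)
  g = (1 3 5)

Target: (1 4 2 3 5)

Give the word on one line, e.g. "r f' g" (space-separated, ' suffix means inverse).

  after f: (2 3 6)(4 5)
  after g': (1 5 4 3 6 2)
  after f': (1 4 2)
  after g: (1 4 2 3 5)

f g' f' g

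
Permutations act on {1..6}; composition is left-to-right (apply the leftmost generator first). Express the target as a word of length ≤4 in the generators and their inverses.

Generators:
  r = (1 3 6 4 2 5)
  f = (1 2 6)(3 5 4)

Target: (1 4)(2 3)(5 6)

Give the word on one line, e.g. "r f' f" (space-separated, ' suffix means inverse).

f f r

  after f: (1 2 6)(3 5 4)
  after f: (1 6 2)(3 4 5)
  after r: (1 4)(2 3)(5 6)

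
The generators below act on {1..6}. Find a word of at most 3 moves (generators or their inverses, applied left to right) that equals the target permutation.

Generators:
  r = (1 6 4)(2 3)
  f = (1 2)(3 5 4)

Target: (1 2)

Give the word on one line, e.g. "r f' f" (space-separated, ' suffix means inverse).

  after f': (1 2)(3 4 5)
  after f': (3 5 4)
  after f': (1 2)

f' f' f'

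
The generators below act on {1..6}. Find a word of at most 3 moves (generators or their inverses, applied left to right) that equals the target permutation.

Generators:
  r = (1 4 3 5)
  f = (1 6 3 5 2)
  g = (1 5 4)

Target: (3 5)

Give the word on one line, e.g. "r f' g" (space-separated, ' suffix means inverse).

  after r': (1 5 3 4)
  after g': (3 5)

r' g'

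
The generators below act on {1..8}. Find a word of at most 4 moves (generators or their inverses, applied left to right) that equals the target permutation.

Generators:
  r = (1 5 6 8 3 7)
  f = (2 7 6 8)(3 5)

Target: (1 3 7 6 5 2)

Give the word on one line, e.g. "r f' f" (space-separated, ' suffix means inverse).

f r f'

  after f: (2 7 6 8)(3 5)
  after r: (1 5 7 8 2)(3 6)
  after f': (1 3 7 6 5 2)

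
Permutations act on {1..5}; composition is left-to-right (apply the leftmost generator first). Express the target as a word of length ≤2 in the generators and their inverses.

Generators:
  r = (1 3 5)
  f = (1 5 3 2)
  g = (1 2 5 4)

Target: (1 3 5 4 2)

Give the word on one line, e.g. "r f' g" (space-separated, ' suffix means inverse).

  after g: (1 2 5 4)
  after f': (1 3 5 4 2)

g f'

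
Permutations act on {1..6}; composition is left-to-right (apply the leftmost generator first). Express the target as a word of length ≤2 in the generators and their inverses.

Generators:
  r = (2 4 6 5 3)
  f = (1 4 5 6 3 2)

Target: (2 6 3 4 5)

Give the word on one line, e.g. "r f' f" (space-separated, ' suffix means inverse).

  after r: (2 4 6 5 3)
  after r: (2 6 3 4 5)

r r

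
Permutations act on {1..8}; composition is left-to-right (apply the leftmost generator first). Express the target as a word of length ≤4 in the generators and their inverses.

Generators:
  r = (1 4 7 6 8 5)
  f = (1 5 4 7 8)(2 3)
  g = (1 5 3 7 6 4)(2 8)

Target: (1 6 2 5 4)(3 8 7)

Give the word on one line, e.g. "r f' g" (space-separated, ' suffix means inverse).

  after r': (1 5 8 6 7 4)
  after f: (1 4 5)(2 3)(6 8)
  after g': (1 6 2 5 4)(3 8 7)

r' f g'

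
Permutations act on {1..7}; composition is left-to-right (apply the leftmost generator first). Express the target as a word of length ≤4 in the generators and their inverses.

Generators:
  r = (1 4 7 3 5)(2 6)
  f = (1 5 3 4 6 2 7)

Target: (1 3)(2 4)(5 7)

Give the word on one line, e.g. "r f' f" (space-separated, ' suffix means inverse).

  after r: (1 4 7 3 5)(2 6)
  after f': (1 3)(2 4)(5 7)

r f'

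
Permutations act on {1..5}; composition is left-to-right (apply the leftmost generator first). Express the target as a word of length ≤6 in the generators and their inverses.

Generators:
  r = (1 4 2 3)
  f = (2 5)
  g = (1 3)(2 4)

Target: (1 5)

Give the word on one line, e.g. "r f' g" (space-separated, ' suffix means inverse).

f r g f

  after f: (2 5)
  after r: (1 4 2 5 3)
  after g: (1 2 5)
  after f: (1 5)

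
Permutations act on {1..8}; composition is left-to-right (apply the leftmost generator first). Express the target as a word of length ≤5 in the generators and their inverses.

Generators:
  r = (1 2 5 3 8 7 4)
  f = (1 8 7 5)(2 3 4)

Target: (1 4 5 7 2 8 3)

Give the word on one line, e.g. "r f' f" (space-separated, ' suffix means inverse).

f' f' r

  after f': (1 5 7 8)(2 4 3)
  after f': (1 7)(2 3 4)(5 8)
  after r: (1 4 5 7 2 8 3)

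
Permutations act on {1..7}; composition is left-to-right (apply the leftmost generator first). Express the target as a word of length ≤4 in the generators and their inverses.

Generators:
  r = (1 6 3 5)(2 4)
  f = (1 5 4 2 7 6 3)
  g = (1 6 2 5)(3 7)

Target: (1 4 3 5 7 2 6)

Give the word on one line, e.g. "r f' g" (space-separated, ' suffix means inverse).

  after f': (1 3 6 7 2 4 5)
  after f': (1 6 2 5 3 7 4)
  after g: (1 2)(4 6 5 7)
  after r: (1 4 3 5 7 2 6)

f' f' g r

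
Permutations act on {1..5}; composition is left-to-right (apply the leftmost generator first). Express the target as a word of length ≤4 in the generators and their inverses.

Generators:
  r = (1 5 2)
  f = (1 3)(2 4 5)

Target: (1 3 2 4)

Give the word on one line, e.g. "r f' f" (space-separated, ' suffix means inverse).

f r'

  after f: (1 3)(2 4 5)
  after r': (1 3 2 4)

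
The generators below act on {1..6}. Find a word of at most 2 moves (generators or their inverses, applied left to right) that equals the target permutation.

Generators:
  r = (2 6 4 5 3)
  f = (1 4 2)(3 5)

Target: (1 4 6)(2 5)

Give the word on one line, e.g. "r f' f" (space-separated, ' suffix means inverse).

r' f

  after r': (2 3 5 4 6)
  after f: (1 4 6)(2 5)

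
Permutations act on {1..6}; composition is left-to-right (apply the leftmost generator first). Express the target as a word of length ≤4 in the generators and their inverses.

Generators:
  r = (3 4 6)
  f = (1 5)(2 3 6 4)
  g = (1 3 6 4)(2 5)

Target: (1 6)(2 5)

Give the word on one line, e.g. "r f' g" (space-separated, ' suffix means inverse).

  after r': (3 6 4)
  after g: (1 3 4 6)(2 5)
  after r': (1 6)(2 5)

r' g r'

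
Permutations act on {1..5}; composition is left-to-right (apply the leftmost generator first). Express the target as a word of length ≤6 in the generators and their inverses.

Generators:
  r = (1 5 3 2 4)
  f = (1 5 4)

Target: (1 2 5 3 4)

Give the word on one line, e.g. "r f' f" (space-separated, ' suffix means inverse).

  after f: (1 5 4)
  after r': (2 3 5)
  after f': (1 4 5 2 3)
  after r': (1 2 5 3 4)

f r' f' r'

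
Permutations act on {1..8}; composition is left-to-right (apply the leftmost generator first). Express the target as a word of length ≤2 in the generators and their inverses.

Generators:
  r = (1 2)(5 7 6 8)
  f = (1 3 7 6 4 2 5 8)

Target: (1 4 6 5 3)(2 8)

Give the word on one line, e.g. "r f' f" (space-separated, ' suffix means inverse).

  after r: (1 2)(5 7 6 8)
  after f': (1 4 6 5 3)(2 8)

r f'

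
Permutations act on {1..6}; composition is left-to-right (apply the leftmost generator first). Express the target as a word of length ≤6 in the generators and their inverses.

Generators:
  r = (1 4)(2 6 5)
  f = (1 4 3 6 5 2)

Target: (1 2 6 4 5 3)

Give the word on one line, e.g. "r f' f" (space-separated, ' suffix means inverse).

r r r f' f'

  after r: (1 4)(2 6 5)
  after r: (2 5 6)
  after r: (1 4)
  after f': (2 5 6 3 4)
  after f': (1 2 6 4 5 3)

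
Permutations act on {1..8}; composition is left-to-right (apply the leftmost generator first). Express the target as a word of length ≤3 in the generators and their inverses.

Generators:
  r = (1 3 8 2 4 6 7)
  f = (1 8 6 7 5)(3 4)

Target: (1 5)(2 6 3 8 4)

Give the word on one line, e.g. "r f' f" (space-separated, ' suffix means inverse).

  after r': (1 7 6 4 2 8 3)
  after f: (1 5)(2 6 3 8 4)

r' f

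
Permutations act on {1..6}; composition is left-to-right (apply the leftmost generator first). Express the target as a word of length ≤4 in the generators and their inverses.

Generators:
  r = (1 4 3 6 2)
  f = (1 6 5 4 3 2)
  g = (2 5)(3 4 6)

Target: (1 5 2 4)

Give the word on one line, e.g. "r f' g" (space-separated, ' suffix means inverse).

  after r': (1 2 6 3 4)
  after g': (1 5 2 4)

r' g'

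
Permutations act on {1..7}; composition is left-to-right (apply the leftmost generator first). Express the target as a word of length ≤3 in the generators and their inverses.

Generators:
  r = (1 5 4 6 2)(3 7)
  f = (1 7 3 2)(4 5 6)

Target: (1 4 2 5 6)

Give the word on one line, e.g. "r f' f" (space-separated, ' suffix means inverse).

r r

  after r: (1 5 4 6 2)(3 7)
  after r: (1 4 2 5 6)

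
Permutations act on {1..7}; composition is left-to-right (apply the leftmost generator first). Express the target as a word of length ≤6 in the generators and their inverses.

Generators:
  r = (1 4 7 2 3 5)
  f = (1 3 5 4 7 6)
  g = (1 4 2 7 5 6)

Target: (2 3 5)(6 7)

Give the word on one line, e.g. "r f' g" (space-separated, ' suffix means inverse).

  after g: (1 4 2 7 5 6)
  after r: (1 7)(3 5 6 4)
  after f: (1 6 7 3 4 5)
  after r: (1 6 2 3 7 5 4)
  after g: (2 3 5)(6 7)

g r f r g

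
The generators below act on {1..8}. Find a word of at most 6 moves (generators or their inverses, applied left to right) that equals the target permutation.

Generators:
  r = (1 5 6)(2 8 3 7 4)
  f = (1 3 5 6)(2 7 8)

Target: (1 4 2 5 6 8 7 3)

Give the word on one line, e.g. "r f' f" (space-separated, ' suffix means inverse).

  after f: (1 3 5 6)(2 7 8)
  after r': (1 8 4 7 2 3)
  after f': (1 7 8 4 2)(3 6 5)
  after f': (1 2 6 3 5)(4 8)
  after r': (1 4 2 5 6 8 7 3)

f r' f' f' r'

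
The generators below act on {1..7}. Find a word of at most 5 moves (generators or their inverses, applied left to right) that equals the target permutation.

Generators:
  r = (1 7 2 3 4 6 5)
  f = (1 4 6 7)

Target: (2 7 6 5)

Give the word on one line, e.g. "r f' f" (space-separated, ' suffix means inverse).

r' f r

  after r': (1 5 6 4 3 2 7)
  after f: (1 5 7 4 3 2)
  after r: (2 7 6 5)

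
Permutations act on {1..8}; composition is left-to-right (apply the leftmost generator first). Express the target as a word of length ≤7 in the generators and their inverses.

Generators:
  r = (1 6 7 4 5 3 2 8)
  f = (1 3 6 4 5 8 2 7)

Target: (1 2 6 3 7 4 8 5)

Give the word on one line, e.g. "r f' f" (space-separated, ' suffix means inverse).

r f' f' r' r'

  after r: (1 6 7 4 5 3 2 8)
  after f': (1 3 8 7 6 2 5)
  after f': (2 4 6 8)(3 5 7)
  after r': (1 8 3 4)(2 7 5 6)
  after r': (1 2 6 3 7 4 8 5)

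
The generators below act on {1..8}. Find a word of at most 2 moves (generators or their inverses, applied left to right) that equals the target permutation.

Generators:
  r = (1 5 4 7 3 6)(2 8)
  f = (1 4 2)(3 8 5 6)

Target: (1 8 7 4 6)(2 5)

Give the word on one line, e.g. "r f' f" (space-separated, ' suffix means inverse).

f' r'

  after f': (1 2 4)(3 6 5 8)
  after r': (1 8 7 4 6)(2 5)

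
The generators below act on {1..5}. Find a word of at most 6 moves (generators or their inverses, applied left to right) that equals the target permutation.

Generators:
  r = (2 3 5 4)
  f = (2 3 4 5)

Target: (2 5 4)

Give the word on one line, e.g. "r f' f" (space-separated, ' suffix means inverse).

r' f' f' f'

  after r': (2 4 5 3)
  after f': (2 3 5)
  after f': (3 4)
  after f': (2 5 4)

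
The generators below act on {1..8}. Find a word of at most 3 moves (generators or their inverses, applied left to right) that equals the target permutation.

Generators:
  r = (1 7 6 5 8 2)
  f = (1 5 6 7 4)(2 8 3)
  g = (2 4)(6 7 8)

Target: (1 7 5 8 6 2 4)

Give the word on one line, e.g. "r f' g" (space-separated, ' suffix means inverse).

g' r

  after g': (2 4)(6 8 7)
  after r: (1 7 5 8 6 2 4)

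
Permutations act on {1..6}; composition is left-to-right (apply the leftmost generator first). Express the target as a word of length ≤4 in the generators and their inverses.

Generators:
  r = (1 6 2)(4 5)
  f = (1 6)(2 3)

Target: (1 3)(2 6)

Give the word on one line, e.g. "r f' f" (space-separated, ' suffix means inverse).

r f' r' f'

  after r: (1 6 2)(4 5)
  after f': (2 6 3)(4 5)
  after r': (1 2)(3 6)
  after f': (1 3)(2 6)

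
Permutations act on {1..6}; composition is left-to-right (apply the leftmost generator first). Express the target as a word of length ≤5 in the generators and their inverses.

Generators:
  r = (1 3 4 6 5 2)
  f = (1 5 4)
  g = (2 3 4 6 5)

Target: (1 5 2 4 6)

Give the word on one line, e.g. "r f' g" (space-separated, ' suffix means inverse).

g' r r f'

  after g': (2 5 6 4 3)
  after r: (1 3)
  after r: (1 4 6 5 2)
  after f': (1 5 2 4 6)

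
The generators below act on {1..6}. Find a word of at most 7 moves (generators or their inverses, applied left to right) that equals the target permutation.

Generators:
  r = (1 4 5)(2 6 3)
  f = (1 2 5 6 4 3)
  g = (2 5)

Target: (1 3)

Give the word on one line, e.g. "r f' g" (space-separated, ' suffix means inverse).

f' r g f r

  after f': (1 3 4 6 5 2)
  after r: (1 2 4 3 5 6)
  after g: (1 5 6)(2 4 3)
  after f: (1 6 2 3 5 4)
  after r: (1 3)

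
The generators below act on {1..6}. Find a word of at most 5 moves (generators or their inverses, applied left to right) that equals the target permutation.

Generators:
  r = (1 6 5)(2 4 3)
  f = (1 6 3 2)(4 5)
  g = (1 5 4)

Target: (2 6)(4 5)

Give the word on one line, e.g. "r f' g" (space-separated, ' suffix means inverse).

f' r' f' r'

  after f': (1 2 3 6)(4 5)
  after r': (1 3)(2 4 6 5)
  after f': (1 6 4)(2 5 3)
  after r': (2 6)(4 5)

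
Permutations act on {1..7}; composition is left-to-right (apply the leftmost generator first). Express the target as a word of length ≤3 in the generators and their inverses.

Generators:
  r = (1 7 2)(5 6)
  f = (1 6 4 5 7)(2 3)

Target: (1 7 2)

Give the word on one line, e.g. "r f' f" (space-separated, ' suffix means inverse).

r' r'

  after r': (1 2 7)(5 6)
  after r': (1 7 2)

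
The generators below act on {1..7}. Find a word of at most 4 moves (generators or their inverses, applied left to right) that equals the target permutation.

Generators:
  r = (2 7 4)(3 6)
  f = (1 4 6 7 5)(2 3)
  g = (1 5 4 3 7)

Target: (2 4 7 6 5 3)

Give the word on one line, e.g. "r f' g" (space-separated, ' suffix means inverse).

f' g'

  after f': (1 5 7 6 4)(2 3)
  after g': (2 4 7 6 5 3)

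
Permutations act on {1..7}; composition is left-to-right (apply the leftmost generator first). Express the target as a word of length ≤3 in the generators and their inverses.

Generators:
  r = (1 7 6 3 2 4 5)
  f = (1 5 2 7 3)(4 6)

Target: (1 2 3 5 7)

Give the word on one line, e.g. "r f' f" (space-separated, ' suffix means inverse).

f f

  after f: (1 5 2 7 3)(4 6)
  after f: (1 2 3 5 7)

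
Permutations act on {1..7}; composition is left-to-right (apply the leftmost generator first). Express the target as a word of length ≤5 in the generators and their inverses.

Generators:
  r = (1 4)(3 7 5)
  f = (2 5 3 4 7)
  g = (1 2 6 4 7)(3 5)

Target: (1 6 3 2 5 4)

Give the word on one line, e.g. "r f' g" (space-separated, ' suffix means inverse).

g' f g r' f

  after g': (1 7 4 6 2)(3 5)
  after f: (1 2)(4 6 5)
  after g: (1 6 3 5 7)
  after r': (1 6 5 3 7 4)
  after f: (1 6 3 2 5 4)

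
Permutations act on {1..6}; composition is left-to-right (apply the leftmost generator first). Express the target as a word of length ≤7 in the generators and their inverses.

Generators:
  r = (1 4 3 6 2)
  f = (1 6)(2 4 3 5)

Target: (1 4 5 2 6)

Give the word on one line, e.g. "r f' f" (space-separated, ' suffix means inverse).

  after f': (1 6)(2 5 3 4)
  after r: (1 2 5 6 4)
  after f: (1 4 6 3 5)
  after r: (1 3 5 4 2)
  after f': (1 4 5 2 6)

f' r f r f'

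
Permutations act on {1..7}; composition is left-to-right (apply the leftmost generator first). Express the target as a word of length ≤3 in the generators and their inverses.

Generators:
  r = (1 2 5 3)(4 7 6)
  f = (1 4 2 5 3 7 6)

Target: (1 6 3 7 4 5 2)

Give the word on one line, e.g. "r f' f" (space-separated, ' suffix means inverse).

  after r: (1 2 5 3)(4 7 6)
  after f': (1 4 3 6)
  after r': (1 6 3 7 4 5 2)

r f' r'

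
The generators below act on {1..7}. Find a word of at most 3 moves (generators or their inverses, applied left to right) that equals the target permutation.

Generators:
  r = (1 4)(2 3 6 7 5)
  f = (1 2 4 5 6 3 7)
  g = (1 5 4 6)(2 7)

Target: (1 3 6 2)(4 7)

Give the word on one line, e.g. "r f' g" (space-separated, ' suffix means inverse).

  after r': (1 4)(2 5 7 6 3)
  after g: (1 6 3 7)(2 4 5)
  after r': (1 3 6 2)(4 7)

r' g r'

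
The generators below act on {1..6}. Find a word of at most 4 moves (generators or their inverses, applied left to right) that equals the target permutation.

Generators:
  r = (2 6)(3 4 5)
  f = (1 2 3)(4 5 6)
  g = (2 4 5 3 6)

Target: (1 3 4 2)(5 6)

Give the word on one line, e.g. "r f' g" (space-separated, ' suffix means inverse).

  after r: (2 6)(3 4 5)
  after r: (3 5 4)
  after f': (1 3 4 2)(5 6)

r r f'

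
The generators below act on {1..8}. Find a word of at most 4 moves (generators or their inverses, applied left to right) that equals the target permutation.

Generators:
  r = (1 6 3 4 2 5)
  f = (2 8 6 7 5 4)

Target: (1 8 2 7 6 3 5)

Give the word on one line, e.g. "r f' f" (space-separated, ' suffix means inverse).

r f'

  after r: (1 6 3 4 2 5)
  after f': (1 8 2 7 6 3 5)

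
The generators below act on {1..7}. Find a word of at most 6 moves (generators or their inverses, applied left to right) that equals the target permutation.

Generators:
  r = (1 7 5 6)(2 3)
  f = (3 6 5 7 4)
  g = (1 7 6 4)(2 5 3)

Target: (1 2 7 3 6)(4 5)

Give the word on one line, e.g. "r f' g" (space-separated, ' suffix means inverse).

  after g': (1 4 6 7)(2 3 5)
  after f': (1 7)(2 4 3 6 5)
  after g: (1 6 3 4 2)
  after f': (1 3 7 5 6 4 2)
  after g: (1 2 7 3 6)(4 5)

g' f' g f' g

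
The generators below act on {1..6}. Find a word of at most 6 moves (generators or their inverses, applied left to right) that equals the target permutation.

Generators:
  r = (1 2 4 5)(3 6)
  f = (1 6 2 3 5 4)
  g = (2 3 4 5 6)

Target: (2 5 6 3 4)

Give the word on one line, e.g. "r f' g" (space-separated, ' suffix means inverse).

  after f': (1 4 5 3 2 6)
  after g': (1 3 6)(2 5)
  after f: (1 5 3 2 4)
  after r: (2 5 6 3 4)

f' g' f r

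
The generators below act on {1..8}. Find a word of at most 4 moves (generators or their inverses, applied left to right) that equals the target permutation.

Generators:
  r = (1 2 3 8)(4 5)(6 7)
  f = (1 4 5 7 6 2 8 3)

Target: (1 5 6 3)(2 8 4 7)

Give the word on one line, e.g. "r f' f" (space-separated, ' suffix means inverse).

  after f: (1 4 5 7 6 2 8 3)
  after r: (1 5 6 3 2)
  after r: (1 4 5 7 6 8)
  after f: (1 5 6 3)(2 8 4 7)

f r r f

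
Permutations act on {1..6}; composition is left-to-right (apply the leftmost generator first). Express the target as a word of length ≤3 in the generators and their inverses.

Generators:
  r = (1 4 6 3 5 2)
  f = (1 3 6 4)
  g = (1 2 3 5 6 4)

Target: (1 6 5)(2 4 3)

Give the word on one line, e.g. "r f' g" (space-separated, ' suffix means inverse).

r r

  after r: (1 4 6 3 5 2)
  after r: (1 6 5)(2 4 3)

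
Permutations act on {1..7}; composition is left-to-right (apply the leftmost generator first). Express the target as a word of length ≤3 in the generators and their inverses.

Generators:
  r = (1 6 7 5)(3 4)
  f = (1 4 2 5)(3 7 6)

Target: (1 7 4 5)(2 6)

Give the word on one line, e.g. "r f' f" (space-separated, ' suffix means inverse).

  after f: (1 4 2 5)(3 7 6)
  after r': (1 3 6 4 2 7)
  after f: (1 7 4 5)(2 6)

f r' f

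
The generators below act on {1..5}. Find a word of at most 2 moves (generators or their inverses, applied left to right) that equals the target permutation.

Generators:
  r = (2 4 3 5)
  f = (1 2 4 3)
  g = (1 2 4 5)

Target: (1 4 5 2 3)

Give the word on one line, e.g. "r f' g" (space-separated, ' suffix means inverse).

f r

  after f: (1 2 4 3)
  after r: (1 4 5 2 3)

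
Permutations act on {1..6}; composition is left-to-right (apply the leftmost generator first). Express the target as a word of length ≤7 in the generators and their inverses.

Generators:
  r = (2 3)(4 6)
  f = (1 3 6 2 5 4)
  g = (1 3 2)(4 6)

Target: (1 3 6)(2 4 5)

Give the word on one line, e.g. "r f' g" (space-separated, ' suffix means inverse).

  after g': (1 2 3)(4 6)
  after g': (1 3 2)
  after f': (2 4 5)(3 6)
  after r': (2 6)(3 4 5)
  after g: (1 3 6)(2 4 5)

g' g' f' r' g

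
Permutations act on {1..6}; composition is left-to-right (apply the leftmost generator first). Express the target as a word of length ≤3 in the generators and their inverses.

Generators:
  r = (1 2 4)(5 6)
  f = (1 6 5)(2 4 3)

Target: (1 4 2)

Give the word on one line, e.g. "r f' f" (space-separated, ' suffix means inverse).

  after r: (1 2 4)(5 6)
  after r: (1 4 2)

r r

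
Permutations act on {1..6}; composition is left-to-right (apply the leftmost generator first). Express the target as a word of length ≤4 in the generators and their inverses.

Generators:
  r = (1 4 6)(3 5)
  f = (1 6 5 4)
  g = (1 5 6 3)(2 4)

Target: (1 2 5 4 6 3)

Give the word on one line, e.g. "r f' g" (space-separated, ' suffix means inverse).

  after f': (1 4 5 6)
  after g: (1 2 4 6 5 3)
  after r: (1 2 6 3 4)
  after f: (1 2 5 4 6 3)

f' g r f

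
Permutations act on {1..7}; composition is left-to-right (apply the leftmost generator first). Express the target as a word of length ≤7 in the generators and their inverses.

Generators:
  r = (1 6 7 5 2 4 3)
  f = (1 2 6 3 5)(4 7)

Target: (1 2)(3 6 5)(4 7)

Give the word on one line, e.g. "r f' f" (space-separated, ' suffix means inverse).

  after r': (1 3 4 2 5 7 6)
  after r': (1 4 5 6 3 2 7)
  after f': (1 7 5 2 4 3)
  after r': (1 6)
  after f': (1 2)(3 6 5)(4 7)

r' r' f' r' f'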